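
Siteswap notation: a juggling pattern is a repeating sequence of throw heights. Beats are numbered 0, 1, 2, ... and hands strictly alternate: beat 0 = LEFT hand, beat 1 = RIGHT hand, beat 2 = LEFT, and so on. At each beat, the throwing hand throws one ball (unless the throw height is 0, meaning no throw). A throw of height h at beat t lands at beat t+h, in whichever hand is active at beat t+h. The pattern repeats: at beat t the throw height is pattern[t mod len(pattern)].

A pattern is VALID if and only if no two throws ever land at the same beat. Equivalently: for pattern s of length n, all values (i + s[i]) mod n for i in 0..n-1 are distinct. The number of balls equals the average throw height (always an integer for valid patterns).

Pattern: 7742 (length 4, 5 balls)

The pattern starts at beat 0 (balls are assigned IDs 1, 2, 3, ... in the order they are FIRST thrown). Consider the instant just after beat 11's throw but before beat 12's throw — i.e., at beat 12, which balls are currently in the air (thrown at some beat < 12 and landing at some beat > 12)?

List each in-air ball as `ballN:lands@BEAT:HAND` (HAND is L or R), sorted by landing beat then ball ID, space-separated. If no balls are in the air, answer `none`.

Beat 0 (L): throw ball1 h=7 -> lands@7:R; in-air after throw: [b1@7:R]
Beat 1 (R): throw ball2 h=7 -> lands@8:L; in-air after throw: [b1@7:R b2@8:L]
Beat 2 (L): throw ball3 h=4 -> lands@6:L; in-air after throw: [b3@6:L b1@7:R b2@8:L]
Beat 3 (R): throw ball4 h=2 -> lands@5:R; in-air after throw: [b4@5:R b3@6:L b1@7:R b2@8:L]
Beat 4 (L): throw ball5 h=7 -> lands@11:R; in-air after throw: [b4@5:R b3@6:L b1@7:R b2@8:L b5@11:R]
Beat 5 (R): throw ball4 h=7 -> lands@12:L; in-air after throw: [b3@6:L b1@7:R b2@8:L b5@11:R b4@12:L]
Beat 6 (L): throw ball3 h=4 -> lands@10:L; in-air after throw: [b1@7:R b2@8:L b3@10:L b5@11:R b4@12:L]
Beat 7 (R): throw ball1 h=2 -> lands@9:R; in-air after throw: [b2@8:L b1@9:R b3@10:L b5@11:R b4@12:L]
Beat 8 (L): throw ball2 h=7 -> lands@15:R; in-air after throw: [b1@9:R b3@10:L b5@11:R b4@12:L b2@15:R]
Beat 9 (R): throw ball1 h=7 -> lands@16:L; in-air after throw: [b3@10:L b5@11:R b4@12:L b2@15:R b1@16:L]
Beat 10 (L): throw ball3 h=4 -> lands@14:L; in-air after throw: [b5@11:R b4@12:L b3@14:L b2@15:R b1@16:L]
Beat 11 (R): throw ball5 h=2 -> lands@13:R; in-air after throw: [b4@12:L b5@13:R b3@14:L b2@15:R b1@16:L]
Beat 12 (L): throw ball4 h=7 -> lands@19:R; in-air after throw: [b5@13:R b3@14:L b2@15:R b1@16:L b4@19:R]

Answer: ball5:lands@13:R ball3:lands@14:L ball2:lands@15:R ball1:lands@16:L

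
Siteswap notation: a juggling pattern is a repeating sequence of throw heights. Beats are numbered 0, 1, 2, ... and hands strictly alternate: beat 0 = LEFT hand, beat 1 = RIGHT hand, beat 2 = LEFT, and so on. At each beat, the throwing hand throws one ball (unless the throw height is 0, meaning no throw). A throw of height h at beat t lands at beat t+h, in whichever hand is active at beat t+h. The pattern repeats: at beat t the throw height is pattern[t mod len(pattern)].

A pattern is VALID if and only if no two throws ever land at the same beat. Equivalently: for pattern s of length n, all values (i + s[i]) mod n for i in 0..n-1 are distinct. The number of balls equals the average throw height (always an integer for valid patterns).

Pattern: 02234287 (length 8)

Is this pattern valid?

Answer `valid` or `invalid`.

Answer: invalid

Derivation:
i=0: (i + s[i]) mod n = (0 + 0) mod 8 = 0
i=1: (i + s[i]) mod n = (1 + 2) mod 8 = 3
i=2: (i + s[i]) mod n = (2 + 2) mod 8 = 4
i=3: (i + s[i]) mod n = (3 + 3) mod 8 = 6
i=4: (i + s[i]) mod n = (4 + 4) mod 8 = 0
i=5: (i + s[i]) mod n = (5 + 2) mod 8 = 7
i=6: (i + s[i]) mod n = (6 + 8) mod 8 = 6
i=7: (i + s[i]) mod n = (7 + 7) mod 8 = 6
Residues: [0, 3, 4, 6, 0, 7, 6, 6], distinct: False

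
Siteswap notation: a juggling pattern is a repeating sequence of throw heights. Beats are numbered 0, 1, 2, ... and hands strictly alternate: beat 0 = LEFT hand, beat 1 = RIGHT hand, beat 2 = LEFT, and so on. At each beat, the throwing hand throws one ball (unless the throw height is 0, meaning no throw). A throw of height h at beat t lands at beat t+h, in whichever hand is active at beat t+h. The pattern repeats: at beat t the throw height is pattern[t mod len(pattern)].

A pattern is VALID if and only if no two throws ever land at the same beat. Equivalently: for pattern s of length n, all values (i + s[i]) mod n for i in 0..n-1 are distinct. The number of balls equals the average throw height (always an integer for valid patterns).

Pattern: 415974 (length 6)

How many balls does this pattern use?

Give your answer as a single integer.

Pattern = [4, 1, 5, 9, 7, 4], length n = 6
  position 0: throw height = 4, running sum = 4
  position 1: throw height = 1, running sum = 5
  position 2: throw height = 5, running sum = 10
  position 3: throw height = 9, running sum = 19
  position 4: throw height = 7, running sum = 26
  position 5: throw height = 4, running sum = 30
Total sum = 30; balls = sum / n = 30 / 6 = 5

Answer: 5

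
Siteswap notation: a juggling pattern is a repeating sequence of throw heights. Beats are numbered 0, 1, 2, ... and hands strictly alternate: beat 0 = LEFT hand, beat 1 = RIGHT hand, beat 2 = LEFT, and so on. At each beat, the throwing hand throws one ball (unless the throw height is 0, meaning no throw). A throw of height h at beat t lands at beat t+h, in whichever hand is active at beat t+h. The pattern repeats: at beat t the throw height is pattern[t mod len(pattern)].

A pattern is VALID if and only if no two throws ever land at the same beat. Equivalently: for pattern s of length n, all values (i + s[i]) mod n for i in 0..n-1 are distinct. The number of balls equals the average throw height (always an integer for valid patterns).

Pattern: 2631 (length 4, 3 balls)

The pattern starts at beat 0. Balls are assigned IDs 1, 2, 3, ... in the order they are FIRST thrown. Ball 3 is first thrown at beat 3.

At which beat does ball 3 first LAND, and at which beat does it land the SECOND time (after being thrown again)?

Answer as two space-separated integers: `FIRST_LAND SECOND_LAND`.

Beat 0 (L): throw ball1 h=2 -> lands@2:L; in-air after throw: [b1@2:L]
Beat 1 (R): throw ball2 h=6 -> lands@7:R; in-air after throw: [b1@2:L b2@7:R]
Beat 2 (L): throw ball1 h=3 -> lands@5:R; in-air after throw: [b1@5:R b2@7:R]
Beat 3 (R): throw ball3 h=1 -> lands@4:L; in-air after throw: [b3@4:L b1@5:R b2@7:R]
Beat 4 (L): throw ball3 h=2 -> lands@6:L; in-air after throw: [b1@5:R b3@6:L b2@7:R]
Beat 5 (R): throw ball1 h=6 -> lands@11:R; in-air after throw: [b3@6:L b2@7:R b1@11:R]
Beat 6 (L): throw ball3 h=3 -> lands@9:R; in-air after throw: [b2@7:R b3@9:R b1@11:R]
Ball 3: thrown@3 h=1 -> first land @4; rethrown@4 h=2 -> second land @6

Answer: 4 6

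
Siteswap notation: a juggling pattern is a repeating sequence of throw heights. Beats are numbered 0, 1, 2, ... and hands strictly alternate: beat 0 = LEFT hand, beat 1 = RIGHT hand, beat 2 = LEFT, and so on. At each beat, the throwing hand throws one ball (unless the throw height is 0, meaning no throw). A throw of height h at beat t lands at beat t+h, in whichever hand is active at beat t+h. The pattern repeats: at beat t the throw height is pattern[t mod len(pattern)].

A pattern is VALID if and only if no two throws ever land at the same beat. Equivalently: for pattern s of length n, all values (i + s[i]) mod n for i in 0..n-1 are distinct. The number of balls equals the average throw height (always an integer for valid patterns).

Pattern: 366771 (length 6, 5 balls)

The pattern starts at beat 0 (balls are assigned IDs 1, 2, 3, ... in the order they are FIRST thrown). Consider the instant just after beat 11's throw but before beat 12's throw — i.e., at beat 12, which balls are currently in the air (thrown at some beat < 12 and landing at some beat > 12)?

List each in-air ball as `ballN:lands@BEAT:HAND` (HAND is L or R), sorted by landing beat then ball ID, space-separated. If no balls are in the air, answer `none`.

Beat 0 (L): throw ball1 h=3 -> lands@3:R; in-air after throw: [b1@3:R]
Beat 1 (R): throw ball2 h=6 -> lands@7:R; in-air after throw: [b1@3:R b2@7:R]
Beat 2 (L): throw ball3 h=6 -> lands@8:L; in-air after throw: [b1@3:R b2@7:R b3@8:L]
Beat 3 (R): throw ball1 h=7 -> lands@10:L; in-air after throw: [b2@7:R b3@8:L b1@10:L]
Beat 4 (L): throw ball4 h=7 -> lands@11:R; in-air after throw: [b2@7:R b3@8:L b1@10:L b4@11:R]
Beat 5 (R): throw ball5 h=1 -> lands@6:L; in-air after throw: [b5@6:L b2@7:R b3@8:L b1@10:L b4@11:R]
Beat 6 (L): throw ball5 h=3 -> lands@9:R; in-air after throw: [b2@7:R b3@8:L b5@9:R b1@10:L b4@11:R]
Beat 7 (R): throw ball2 h=6 -> lands@13:R; in-air after throw: [b3@8:L b5@9:R b1@10:L b4@11:R b2@13:R]
Beat 8 (L): throw ball3 h=6 -> lands@14:L; in-air after throw: [b5@9:R b1@10:L b4@11:R b2@13:R b3@14:L]
Beat 9 (R): throw ball5 h=7 -> lands@16:L; in-air after throw: [b1@10:L b4@11:R b2@13:R b3@14:L b5@16:L]
Beat 10 (L): throw ball1 h=7 -> lands@17:R; in-air after throw: [b4@11:R b2@13:R b3@14:L b5@16:L b1@17:R]
Beat 11 (R): throw ball4 h=1 -> lands@12:L; in-air after throw: [b4@12:L b2@13:R b3@14:L b5@16:L b1@17:R]
Beat 12 (L): throw ball4 h=3 -> lands@15:R; in-air after throw: [b2@13:R b3@14:L b4@15:R b5@16:L b1@17:R]

Answer: ball2:lands@13:R ball3:lands@14:L ball5:lands@16:L ball1:lands@17:R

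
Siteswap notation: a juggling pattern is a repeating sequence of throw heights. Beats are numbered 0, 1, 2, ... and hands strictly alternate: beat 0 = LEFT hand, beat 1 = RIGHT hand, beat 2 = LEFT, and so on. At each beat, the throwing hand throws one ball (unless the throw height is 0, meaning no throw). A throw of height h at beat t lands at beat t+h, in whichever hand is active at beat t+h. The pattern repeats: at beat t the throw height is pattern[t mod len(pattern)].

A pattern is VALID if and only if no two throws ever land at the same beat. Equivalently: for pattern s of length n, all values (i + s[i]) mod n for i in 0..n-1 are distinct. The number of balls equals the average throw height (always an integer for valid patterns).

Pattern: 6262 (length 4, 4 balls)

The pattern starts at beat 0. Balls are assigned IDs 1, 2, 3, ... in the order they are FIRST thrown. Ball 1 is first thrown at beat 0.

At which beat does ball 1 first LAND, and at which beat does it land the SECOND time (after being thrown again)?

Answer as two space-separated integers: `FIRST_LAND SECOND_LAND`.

Beat 0 (L): throw ball1 h=6 -> lands@6:L; in-air after throw: [b1@6:L]
Beat 1 (R): throw ball2 h=2 -> lands@3:R; in-air after throw: [b2@3:R b1@6:L]
Beat 2 (L): throw ball3 h=6 -> lands@8:L; in-air after throw: [b2@3:R b1@6:L b3@8:L]
Beat 3 (R): throw ball2 h=2 -> lands@5:R; in-air after throw: [b2@5:R b1@6:L b3@8:L]
Beat 4 (L): throw ball4 h=6 -> lands@10:L; in-air after throw: [b2@5:R b1@6:L b3@8:L b4@10:L]
Beat 5 (R): throw ball2 h=2 -> lands@7:R; in-air after throw: [b1@6:L b2@7:R b3@8:L b4@10:L]
Beat 6 (L): throw ball1 h=6 -> lands@12:L; in-air after throw: [b2@7:R b3@8:L b4@10:L b1@12:L]
Beat 7 (R): throw ball2 h=2 -> lands@9:R; in-air after throw: [b3@8:L b2@9:R b4@10:L b1@12:L]
Beat 8 (L): throw ball3 h=6 -> lands@14:L; in-air after throw: [b2@9:R b4@10:L b1@12:L b3@14:L]
Beat 9 (R): throw ball2 h=2 -> lands@11:R; in-air after throw: [b4@10:L b2@11:R b1@12:L b3@14:L]
Beat 10 (L): throw ball4 h=6 -> lands@16:L; in-air after throw: [b2@11:R b1@12:L b3@14:L b4@16:L]
Beat 11 (R): throw ball2 h=2 -> lands@13:R; in-air after throw: [b1@12:L b2@13:R b3@14:L b4@16:L]
Beat 12 (L): throw ball1 h=6 -> lands@18:L; in-air after throw: [b2@13:R b3@14:L b4@16:L b1@18:L]
Ball 1: thrown@0 h=6 -> first land @6; rethrown@6 h=6 -> second land @12

Answer: 6 12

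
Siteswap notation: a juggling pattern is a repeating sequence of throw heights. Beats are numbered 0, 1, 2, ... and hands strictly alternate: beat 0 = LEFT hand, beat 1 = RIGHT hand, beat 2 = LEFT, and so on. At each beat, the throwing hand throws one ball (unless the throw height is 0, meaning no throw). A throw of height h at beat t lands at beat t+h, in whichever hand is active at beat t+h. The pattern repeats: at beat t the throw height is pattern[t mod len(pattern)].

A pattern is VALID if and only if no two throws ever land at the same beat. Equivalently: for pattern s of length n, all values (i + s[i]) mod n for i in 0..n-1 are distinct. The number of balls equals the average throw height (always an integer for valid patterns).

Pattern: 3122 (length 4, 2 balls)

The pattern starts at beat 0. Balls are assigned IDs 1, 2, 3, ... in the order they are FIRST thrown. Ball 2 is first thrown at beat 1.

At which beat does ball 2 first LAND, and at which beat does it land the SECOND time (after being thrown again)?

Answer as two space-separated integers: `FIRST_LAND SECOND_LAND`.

Answer: 2 4

Derivation:
Beat 0 (L): throw ball1 h=3 -> lands@3:R; in-air after throw: [b1@3:R]
Beat 1 (R): throw ball2 h=1 -> lands@2:L; in-air after throw: [b2@2:L b1@3:R]
Beat 2 (L): throw ball2 h=2 -> lands@4:L; in-air after throw: [b1@3:R b2@4:L]
Beat 3 (R): throw ball1 h=2 -> lands@5:R; in-air after throw: [b2@4:L b1@5:R]
Beat 4 (L): throw ball2 h=3 -> lands@7:R; in-air after throw: [b1@5:R b2@7:R]
Ball 2: thrown@1 h=1 -> first land @2; rethrown@2 h=2 -> second land @4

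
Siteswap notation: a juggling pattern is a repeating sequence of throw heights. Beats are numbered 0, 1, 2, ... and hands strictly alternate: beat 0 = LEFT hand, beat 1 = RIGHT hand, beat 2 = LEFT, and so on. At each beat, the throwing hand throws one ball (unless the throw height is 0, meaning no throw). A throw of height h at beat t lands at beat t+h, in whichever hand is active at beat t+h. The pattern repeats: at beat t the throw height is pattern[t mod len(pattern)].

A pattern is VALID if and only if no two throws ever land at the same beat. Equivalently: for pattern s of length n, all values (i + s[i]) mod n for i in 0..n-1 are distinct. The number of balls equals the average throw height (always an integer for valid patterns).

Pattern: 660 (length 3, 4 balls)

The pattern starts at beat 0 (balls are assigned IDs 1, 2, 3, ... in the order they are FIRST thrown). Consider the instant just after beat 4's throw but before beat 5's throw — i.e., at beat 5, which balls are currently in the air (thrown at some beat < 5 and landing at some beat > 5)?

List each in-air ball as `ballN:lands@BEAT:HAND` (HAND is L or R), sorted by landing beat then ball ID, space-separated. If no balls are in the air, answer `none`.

Answer: ball1:lands@6:L ball2:lands@7:R ball3:lands@9:R ball4:lands@10:L

Derivation:
Beat 0 (L): throw ball1 h=6 -> lands@6:L; in-air after throw: [b1@6:L]
Beat 1 (R): throw ball2 h=6 -> lands@7:R; in-air after throw: [b1@6:L b2@7:R]
Beat 3 (R): throw ball3 h=6 -> lands@9:R; in-air after throw: [b1@6:L b2@7:R b3@9:R]
Beat 4 (L): throw ball4 h=6 -> lands@10:L; in-air after throw: [b1@6:L b2@7:R b3@9:R b4@10:L]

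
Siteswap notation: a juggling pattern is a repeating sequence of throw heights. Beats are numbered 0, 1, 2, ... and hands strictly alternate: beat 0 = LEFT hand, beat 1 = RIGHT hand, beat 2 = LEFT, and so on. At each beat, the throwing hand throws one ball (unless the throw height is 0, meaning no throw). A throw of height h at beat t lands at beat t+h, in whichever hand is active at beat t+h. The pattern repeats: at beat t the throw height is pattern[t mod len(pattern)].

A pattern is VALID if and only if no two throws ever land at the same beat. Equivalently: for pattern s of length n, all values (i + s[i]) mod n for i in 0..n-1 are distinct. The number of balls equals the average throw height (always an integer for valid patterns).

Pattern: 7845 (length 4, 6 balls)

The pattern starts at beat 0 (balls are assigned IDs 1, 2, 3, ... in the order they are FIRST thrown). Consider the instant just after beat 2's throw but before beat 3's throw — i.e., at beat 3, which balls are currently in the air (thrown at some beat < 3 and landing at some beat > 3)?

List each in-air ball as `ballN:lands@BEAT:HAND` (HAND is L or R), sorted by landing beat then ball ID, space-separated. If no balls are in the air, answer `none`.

Answer: ball3:lands@6:L ball1:lands@7:R ball2:lands@9:R

Derivation:
Beat 0 (L): throw ball1 h=7 -> lands@7:R; in-air after throw: [b1@7:R]
Beat 1 (R): throw ball2 h=8 -> lands@9:R; in-air after throw: [b1@7:R b2@9:R]
Beat 2 (L): throw ball3 h=4 -> lands@6:L; in-air after throw: [b3@6:L b1@7:R b2@9:R]
Beat 3 (R): throw ball4 h=5 -> lands@8:L; in-air after throw: [b3@6:L b1@7:R b4@8:L b2@9:R]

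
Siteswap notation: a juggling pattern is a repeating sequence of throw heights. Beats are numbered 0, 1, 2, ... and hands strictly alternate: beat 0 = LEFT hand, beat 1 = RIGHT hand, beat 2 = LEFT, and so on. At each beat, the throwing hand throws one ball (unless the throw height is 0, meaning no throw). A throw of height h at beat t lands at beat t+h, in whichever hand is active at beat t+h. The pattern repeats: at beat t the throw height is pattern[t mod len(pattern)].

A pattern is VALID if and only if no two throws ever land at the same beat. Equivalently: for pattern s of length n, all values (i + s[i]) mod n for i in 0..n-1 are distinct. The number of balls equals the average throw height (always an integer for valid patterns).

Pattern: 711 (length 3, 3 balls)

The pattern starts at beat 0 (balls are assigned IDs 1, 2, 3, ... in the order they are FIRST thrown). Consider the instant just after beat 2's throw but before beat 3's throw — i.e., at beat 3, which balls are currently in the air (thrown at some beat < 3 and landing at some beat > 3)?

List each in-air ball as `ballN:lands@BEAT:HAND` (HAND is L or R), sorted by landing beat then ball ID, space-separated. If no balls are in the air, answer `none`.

Answer: ball1:lands@7:R

Derivation:
Beat 0 (L): throw ball1 h=7 -> lands@7:R; in-air after throw: [b1@7:R]
Beat 1 (R): throw ball2 h=1 -> lands@2:L; in-air after throw: [b2@2:L b1@7:R]
Beat 2 (L): throw ball2 h=1 -> lands@3:R; in-air after throw: [b2@3:R b1@7:R]
Beat 3 (R): throw ball2 h=7 -> lands@10:L; in-air after throw: [b1@7:R b2@10:L]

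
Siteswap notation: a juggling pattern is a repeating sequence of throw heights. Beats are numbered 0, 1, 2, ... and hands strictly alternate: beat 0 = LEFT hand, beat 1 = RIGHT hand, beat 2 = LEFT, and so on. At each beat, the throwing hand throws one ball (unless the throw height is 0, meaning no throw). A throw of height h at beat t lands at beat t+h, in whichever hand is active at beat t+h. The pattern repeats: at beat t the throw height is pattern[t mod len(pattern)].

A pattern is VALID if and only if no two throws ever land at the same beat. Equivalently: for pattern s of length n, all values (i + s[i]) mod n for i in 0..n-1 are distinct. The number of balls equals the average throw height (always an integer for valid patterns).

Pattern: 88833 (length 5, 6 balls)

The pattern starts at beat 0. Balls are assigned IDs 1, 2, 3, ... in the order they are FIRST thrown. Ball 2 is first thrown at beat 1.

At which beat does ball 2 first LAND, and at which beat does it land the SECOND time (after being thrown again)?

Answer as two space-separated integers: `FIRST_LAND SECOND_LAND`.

Beat 0 (L): throw ball1 h=8 -> lands@8:L; in-air after throw: [b1@8:L]
Beat 1 (R): throw ball2 h=8 -> lands@9:R; in-air after throw: [b1@8:L b2@9:R]
Beat 2 (L): throw ball3 h=8 -> lands@10:L; in-air after throw: [b1@8:L b2@9:R b3@10:L]
Beat 3 (R): throw ball4 h=3 -> lands@6:L; in-air after throw: [b4@6:L b1@8:L b2@9:R b3@10:L]
Beat 4 (L): throw ball5 h=3 -> lands@7:R; in-air after throw: [b4@6:L b5@7:R b1@8:L b2@9:R b3@10:L]
Beat 5 (R): throw ball6 h=8 -> lands@13:R; in-air after throw: [b4@6:L b5@7:R b1@8:L b2@9:R b3@10:L b6@13:R]
Beat 6 (L): throw ball4 h=8 -> lands@14:L; in-air after throw: [b5@7:R b1@8:L b2@9:R b3@10:L b6@13:R b4@14:L]
Beat 7 (R): throw ball5 h=8 -> lands@15:R; in-air after throw: [b1@8:L b2@9:R b3@10:L b6@13:R b4@14:L b5@15:R]
Beat 8 (L): throw ball1 h=3 -> lands@11:R; in-air after throw: [b2@9:R b3@10:L b1@11:R b6@13:R b4@14:L b5@15:R]
Beat 9 (R): throw ball2 h=3 -> lands@12:L; in-air after throw: [b3@10:L b1@11:R b2@12:L b6@13:R b4@14:L b5@15:R]
Beat 10 (L): throw ball3 h=8 -> lands@18:L; in-air after throw: [b1@11:R b2@12:L b6@13:R b4@14:L b5@15:R b3@18:L]
Beat 11 (R): throw ball1 h=8 -> lands@19:R; in-air after throw: [b2@12:L b6@13:R b4@14:L b5@15:R b3@18:L b1@19:R]
Ball 2: thrown@1 h=8 -> first land @9; rethrown@9 h=3 -> second land @12

Answer: 9 12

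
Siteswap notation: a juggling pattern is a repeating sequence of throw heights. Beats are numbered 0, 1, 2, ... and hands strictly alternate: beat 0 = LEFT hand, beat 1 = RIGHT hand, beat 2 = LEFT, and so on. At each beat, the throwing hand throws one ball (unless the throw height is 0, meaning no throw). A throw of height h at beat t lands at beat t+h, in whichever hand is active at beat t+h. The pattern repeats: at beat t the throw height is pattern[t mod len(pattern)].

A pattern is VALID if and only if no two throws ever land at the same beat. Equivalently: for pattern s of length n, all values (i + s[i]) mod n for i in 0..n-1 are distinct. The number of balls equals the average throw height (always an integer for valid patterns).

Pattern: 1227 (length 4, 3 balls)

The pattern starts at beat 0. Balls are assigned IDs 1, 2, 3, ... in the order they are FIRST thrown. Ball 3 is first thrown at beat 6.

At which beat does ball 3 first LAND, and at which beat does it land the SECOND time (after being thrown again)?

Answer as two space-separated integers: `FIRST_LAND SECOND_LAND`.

Answer: 8 9

Derivation:
Beat 0 (L): throw ball1 h=1 -> lands@1:R; in-air after throw: [b1@1:R]
Beat 1 (R): throw ball1 h=2 -> lands@3:R; in-air after throw: [b1@3:R]
Beat 2 (L): throw ball2 h=2 -> lands@4:L; in-air after throw: [b1@3:R b2@4:L]
Beat 3 (R): throw ball1 h=7 -> lands@10:L; in-air after throw: [b2@4:L b1@10:L]
Beat 4 (L): throw ball2 h=1 -> lands@5:R; in-air after throw: [b2@5:R b1@10:L]
Beat 5 (R): throw ball2 h=2 -> lands@7:R; in-air after throw: [b2@7:R b1@10:L]
Beat 6 (L): throw ball3 h=2 -> lands@8:L; in-air after throw: [b2@7:R b3@8:L b1@10:L]
Beat 7 (R): throw ball2 h=7 -> lands@14:L; in-air after throw: [b3@8:L b1@10:L b2@14:L]
Beat 8 (L): throw ball3 h=1 -> lands@9:R; in-air after throw: [b3@9:R b1@10:L b2@14:L]
Beat 9 (R): throw ball3 h=2 -> lands@11:R; in-air after throw: [b1@10:L b3@11:R b2@14:L]
Ball 3: thrown@6 h=2 -> first land @8; rethrown@8 h=1 -> second land @9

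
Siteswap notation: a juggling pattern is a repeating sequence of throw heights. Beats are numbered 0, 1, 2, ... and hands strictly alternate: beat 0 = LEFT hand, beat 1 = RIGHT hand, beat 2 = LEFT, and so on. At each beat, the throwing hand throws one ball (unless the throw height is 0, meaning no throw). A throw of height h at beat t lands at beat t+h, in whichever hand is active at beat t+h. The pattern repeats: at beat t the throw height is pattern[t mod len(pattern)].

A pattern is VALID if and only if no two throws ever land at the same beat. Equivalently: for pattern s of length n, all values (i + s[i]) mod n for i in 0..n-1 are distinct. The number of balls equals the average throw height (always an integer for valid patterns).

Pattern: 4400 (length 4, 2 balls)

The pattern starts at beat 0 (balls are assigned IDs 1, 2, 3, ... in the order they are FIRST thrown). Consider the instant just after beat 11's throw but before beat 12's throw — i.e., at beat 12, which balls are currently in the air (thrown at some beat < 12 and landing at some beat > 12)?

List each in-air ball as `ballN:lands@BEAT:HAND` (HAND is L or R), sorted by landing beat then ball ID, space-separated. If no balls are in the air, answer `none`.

Answer: ball2:lands@13:R

Derivation:
Beat 0 (L): throw ball1 h=4 -> lands@4:L; in-air after throw: [b1@4:L]
Beat 1 (R): throw ball2 h=4 -> lands@5:R; in-air after throw: [b1@4:L b2@5:R]
Beat 4 (L): throw ball1 h=4 -> lands@8:L; in-air after throw: [b2@5:R b1@8:L]
Beat 5 (R): throw ball2 h=4 -> lands@9:R; in-air after throw: [b1@8:L b2@9:R]
Beat 8 (L): throw ball1 h=4 -> lands@12:L; in-air after throw: [b2@9:R b1@12:L]
Beat 9 (R): throw ball2 h=4 -> lands@13:R; in-air after throw: [b1@12:L b2@13:R]
Beat 12 (L): throw ball1 h=4 -> lands@16:L; in-air after throw: [b2@13:R b1@16:L]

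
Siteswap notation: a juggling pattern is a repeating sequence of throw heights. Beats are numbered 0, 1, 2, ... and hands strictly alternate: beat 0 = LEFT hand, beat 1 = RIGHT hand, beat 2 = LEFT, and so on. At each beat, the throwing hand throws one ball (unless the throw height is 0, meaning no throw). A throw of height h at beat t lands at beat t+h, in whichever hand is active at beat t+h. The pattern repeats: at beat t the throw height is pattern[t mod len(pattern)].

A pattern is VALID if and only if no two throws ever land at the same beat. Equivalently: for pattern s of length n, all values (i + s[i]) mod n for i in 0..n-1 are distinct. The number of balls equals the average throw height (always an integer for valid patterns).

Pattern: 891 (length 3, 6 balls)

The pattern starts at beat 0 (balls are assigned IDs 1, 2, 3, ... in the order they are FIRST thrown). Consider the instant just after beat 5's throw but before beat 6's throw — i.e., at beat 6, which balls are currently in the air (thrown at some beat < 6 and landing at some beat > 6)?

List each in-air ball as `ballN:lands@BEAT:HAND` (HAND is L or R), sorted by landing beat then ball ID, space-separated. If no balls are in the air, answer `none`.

Answer: ball1:lands@8:L ball2:lands@10:L ball3:lands@11:R ball4:lands@13:R

Derivation:
Beat 0 (L): throw ball1 h=8 -> lands@8:L; in-air after throw: [b1@8:L]
Beat 1 (R): throw ball2 h=9 -> lands@10:L; in-air after throw: [b1@8:L b2@10:L]
Beat 2 (L): throw ball3 h=1 -> lands@3:R; in-air after throw: [b3@3:R b1@8:L b2@10:L]
Beat 3 (R): throw ball3 h=8 -> lands@11:R; in-air after throw: [b1@8:L b2@10:L b3@11:R]
Beat 4 (L): throw ball4 h=9 -> lands@13:R; in-air after throw: [b1@8:L b2@10:L b3@11:R b4@13:R]
Beat 5 (R): throw ball5 h=1 -> lands@6:L; in-air after throw: [b5@6:L b1@8:L b2@10:L b3@11:R b4@13:R]
Beat 6 (L): throw ball5 h=8 -> lands@14:L; in-air after throw: [b1@8:L b2@10:L b3@11:R b4@13:R b5@14:L]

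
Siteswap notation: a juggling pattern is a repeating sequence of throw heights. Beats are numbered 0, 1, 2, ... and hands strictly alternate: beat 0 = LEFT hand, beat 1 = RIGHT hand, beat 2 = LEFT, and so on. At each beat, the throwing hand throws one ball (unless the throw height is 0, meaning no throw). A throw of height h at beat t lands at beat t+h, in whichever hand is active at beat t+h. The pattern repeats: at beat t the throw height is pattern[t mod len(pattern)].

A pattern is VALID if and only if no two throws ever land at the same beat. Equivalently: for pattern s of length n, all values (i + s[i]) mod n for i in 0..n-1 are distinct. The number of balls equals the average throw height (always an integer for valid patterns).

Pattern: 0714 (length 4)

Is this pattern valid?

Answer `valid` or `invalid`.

Answer: invalid

Derivation:
i=0: (i + s[i]) mod n = (0 + 0) mod 4 = 0
i=1: (i + s[i]) mod n = (1 + 7) mod 4 = 0
i=2: (i + s[i]) mod n = (2 + 1) mod 4 = 3
i=3: (i + s[i]) mod n = (3 + 4) mod 4 = 3
Residues: [0, 0, 3, 3], distinct: False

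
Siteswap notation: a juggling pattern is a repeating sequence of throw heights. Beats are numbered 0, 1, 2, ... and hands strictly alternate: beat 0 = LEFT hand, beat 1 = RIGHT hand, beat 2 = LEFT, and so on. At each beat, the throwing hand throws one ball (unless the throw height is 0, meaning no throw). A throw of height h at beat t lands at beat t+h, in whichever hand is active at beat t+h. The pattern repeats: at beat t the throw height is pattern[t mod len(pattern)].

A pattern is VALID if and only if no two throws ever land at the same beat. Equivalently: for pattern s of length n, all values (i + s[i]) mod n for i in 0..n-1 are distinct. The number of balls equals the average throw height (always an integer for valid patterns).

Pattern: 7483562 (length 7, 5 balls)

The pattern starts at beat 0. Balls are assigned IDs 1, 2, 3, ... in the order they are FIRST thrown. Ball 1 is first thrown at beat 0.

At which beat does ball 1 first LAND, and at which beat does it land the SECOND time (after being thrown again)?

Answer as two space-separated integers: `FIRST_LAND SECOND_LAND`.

Beat 0 (L): throw ball1 h=7 -> lands@7:R; in-air after throw: [b1@7:R]
Beat 1 (R): throw ball2 h=4 -> lands@5:R; in-air after throw: [b2@5:R b1@7:R]
Beat 2 (L): throw ball3 h=8 -> lands@10:L; in-air after throw: [b2@5:R b1@7:R b3@10:L]
Beat 3 (R): throw ball4 h=3 -> lands@6:L; in-air after throw: [b2@5:R b4@6:L b1@7:R b3@10:L]
Beat 4 (L): throw ball5 h=5 -> lands@9:R; in-air after throw: [b2@5:R b4@6:L b1@7:R b5@9:R b3@10:L]
Beat 5 (R): throw ball2 h=6 -> lands@11:R; in-air after throw: [b4@6:L b1@7:R b5@9:R b3@10:L b2@11:R]
Beat 6 (L): throw ball4 h=2 -> lands@8:L; in-air after throw: [b1@7:R b4@8:L b5@9:R b3@10:L b2@11:R]
Beat 7 (R): throw ball1 h=7 -> lands@14:L; in-air after throw: [b4@8:L b5@9:R b3@10:L b2@11:R b1@14:L]
Beat 8 (L): throw ball4 h=4 -> lands@12:L; in-air after throw: [b5@9:R b3@10:L b2@11:R b4@12:L b1@14:L]
Beat 9 (R): throw ball5 h=8 -> lands@17:R; in-air after throw: [b3@10:L b2@11:R b4@12:L b1@14:L b5@17:R]
Beat 10 (L): throw ball3 h=3 -> lands@13:R; in-air after throw: [b2@11:R b4@12:L b3@13:R b1@14:L b5@17:R]
Beat 11 (R): throw ball2 h=5 -> lands@16:L; in-air after throw: [b4@12:L b3@13:R b1@14:L b2@16:L b5@17:R]
Beat 12 (L): throw ball4 h=6 -> lands@18:L; in-air after throw: [b3@13:R b1@14:L b2@16:L b5@17:R b4@18:L]
Beat 13 (R): throw ball3 h=2 -> lands@15:R; in-air after throw: [b1@14:L b3@15:R b2@16:L b5@17:R b4@18:L]
Beat 14 (L): throw ball1 h=7 -> lands@21:R; in-air after throw: [b3@15:R b2@16:L b5@17:R b4@18:L b1@21:R]
Ball 1: thrown@0 h=7 -> first land @7; rethrown@7 h=7 -> second land @14

Answer: 7 14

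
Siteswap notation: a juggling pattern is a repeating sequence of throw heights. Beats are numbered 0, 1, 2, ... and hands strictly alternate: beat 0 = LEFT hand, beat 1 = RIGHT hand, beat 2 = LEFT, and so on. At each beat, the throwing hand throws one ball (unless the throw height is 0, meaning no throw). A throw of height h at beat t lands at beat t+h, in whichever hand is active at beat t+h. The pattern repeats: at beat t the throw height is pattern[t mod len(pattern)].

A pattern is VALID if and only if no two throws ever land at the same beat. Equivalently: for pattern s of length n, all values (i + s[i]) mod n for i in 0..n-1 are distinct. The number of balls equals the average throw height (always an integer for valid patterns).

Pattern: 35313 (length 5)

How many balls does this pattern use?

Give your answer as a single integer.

Pattern = [3, 5, 3, 1, 3], length n = 5
  position 0: throw height = 3, running sum = 3
  position 1: throw height = 5, running sum = 8
  position 2: throw height = 3, running sum = 11
  position 3: throw height = 1, running sum = 12
  position 4: throw height = 3, running sum = 15
Total sum = 15; balls = sum / n = 15 / 5 = 3

Answer: 3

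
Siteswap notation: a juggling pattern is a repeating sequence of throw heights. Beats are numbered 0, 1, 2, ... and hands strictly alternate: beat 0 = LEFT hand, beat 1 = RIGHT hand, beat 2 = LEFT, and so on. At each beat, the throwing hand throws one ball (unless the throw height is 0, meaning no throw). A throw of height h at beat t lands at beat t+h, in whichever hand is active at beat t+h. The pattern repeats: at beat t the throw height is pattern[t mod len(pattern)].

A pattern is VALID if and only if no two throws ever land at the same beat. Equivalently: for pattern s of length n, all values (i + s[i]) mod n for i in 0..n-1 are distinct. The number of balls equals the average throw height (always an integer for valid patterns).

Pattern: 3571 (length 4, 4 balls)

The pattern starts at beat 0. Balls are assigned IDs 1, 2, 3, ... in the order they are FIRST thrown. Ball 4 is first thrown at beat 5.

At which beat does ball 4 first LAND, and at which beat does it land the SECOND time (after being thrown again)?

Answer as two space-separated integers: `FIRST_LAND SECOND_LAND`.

Answer: 10 17

Derivation:
Beat 0 (L): throw ball1 h=3 -> lands@3:R; in-air after throw: [b1@3:R]
Beat 1 (R): throw ball2 h=5 -> lands@6:L; in-air after throw: [b1@3:R b2@6:L]
Beat 2 (L): throw ball3 h=7 -> lands@9:R; in-air after throw: [b1@3:R b2@6:L b3@9:R]
Beat 3 (R): throw ball1 h=1 -> lands@4:L; in-air after throw: [b1@4:L b2@6:L b3@9:R]
Beat 4 (L): throw ball1 h=3 -> lands@7:R; in-air after throw: [b2@6:L b1@7:R b3@9:R]
Beat 5 (R): throw ball4 h=5 -> lands@10:L; in-air after throw: [b2@6:L b1@7:R b3@9:R b4@10:L]
Beat 6 (L): throw ball2 h=7 -> lands@13:R; in-air after throw: [b1@7:R b3@9:R b4@10:L b2@13:R]
Beat 7 (R): throw ball1 h=1 -> lands@8:L; in-air after throw: [b1@8:L b3@9:R b4@10:L b2@13:R]
Beat 8 (L): throw ball1 h=3 -> lands@11:R; in-air after throw: [b3@9:R b4@10:L b1@11:R b2@13:R]
Beat 9 (R): throw ball3 h=5 -> lands@14:L; in-air after throw: [b4@10:L b1@11:R b2@13:R b3@14:L]
Beat 10 (L): throw ball4 h=7 -> lands@17:R; in-air after throw: [b1@11:R b2@13:R b3@14:L b4@17:R]
Beat 11 (R): throw ball1 h=1 -> lands@12:L; in-air after throw: [b1@12:L b2@13:R b3@14:L b4@17:R]
Ball 4: thrown@5 h=5 -> first land @10; rethrown@10 h=7 -> second land @17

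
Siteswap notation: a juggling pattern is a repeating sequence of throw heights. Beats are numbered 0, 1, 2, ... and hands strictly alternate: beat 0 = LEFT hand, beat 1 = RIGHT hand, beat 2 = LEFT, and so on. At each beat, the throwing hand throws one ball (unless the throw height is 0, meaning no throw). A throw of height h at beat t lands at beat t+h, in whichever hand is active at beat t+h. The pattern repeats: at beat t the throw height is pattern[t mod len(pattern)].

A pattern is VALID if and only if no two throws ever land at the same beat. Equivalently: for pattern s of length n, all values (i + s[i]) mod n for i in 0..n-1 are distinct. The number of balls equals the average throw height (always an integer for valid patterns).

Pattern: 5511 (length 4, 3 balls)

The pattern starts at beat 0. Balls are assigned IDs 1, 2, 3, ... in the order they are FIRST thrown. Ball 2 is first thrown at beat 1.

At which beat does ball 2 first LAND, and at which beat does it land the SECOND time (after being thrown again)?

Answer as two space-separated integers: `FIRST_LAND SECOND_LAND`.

Beat 0 (L): throw ball1 h=5 -> lands@5:R; in-air after throw: [b1@5:R]
Beat 1 (R): throw ball2 h=5 -> lands@6:L; in-air after throw: [b1@5:R b2@6:L]
Beat 2 (L): throw ball3 h=1 -> lands@3:R; in-air after throw: [b3@3:R b1@5:R b2@6:L]
Beat 3 (R): throw ball3 h=1 -> lands@4:L; in-air after throw: [b3@4:L b1@5:R b2@6:L]
Beat 4 (L): throw ball3 h=5 -> lands@9:R; in-air after throw: [b1@5:R b2@6:L b3@9:R]
Beat 5 (R): throw ball1 h=5 -> lands@10:L; in-air after throw: [b2@6:L b3@9:R b1@10:L]
Beat 6 (L): throw ball2 h=1 -> lands@7:R; in-air after throw: [b2@7:R b3@9:R b1@10:L]
Beat 7 (R): throw ball2 h=1 -> lands@8:L; in-air after throw: [b2@8:L b3@9:R b1@10:L]
Ball 2: thrown@1 h=5 -> first land @6; rethrown@6 h=1 -> second land @7

Answer: 6 7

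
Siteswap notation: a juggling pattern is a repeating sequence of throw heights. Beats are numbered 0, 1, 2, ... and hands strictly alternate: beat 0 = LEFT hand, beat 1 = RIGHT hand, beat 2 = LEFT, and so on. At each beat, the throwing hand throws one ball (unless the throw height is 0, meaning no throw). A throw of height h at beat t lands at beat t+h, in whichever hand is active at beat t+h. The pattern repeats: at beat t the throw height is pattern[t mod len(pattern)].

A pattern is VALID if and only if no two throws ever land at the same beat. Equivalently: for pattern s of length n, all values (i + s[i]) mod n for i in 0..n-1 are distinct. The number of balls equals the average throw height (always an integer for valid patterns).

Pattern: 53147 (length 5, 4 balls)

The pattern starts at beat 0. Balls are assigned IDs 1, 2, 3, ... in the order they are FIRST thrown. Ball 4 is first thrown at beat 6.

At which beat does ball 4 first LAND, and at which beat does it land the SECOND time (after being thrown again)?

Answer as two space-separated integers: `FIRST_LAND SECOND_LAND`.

Answer: 9 16

Derivation:
Beat 0 (L): throw ball1 h=5 -> lands@5:R; in-air after throw: [b1@5:R]
Beat 1 (R): throw ball2 h=3 -> lands@4:L; in-air after throw: [b2@4:L b1@5:R]
Beat 2 (L): throw ball3 h=1 -> lands@3:R; in-air after throw: [b3@3:R b2@4:L b1@5:R]
Beat 3 (R): throw ball3 h=4 -> lands@7:R; in-air after throw: [b2@4:L b1@5:R b3@7:R]
Beat 4 (L): throw ball2 h=7 -> lands@11:R; in-air after throw: [b1@5:R b3@7:R b2@11:R]
Beat 5 (R): throw ball1 h=5 -> lands@10:L; in-air after throw: [b3@7:R b1@10:L b2@11:R]
Beat 6 (L): throw ball4 h=3 -> lands@9:R; in-air after throw: [b3@7:R b4@9:R b1@10:L b2@11:R]
Beat 7 (R): throw ball3 h=1 -> lands@8:L; in-air after throw: [b3@8:L b4@9:R b1@10:L b2@11:R]
Beat 8 (L): throw ball3 h=4 -> lands@12:L; in-air after throw: [b4@9:R b1@10:L b2@11:R b3@12:L]
Beat 9 (R): throw ball4 h=7 -> lands@16:L; in-air after throw: [b1@10:L b2@11:R b3@12:L b4@16:L]
Beat 10 (L): throw ball1 h=5 -> lands@15:R; in-air after throw: [b2@11:R b3@12:L b1@15:R b4@16:L]
Beat 11 (R): throw ball2 h=3 -> lands@14:L; in-air after throw: [b3@12:L b2@14:L b1@15:R b4@16:L]
Beat 12 (L): throw ball3 h=1 -> lands@13:R; in-air after throw: [b3@13:R b2@14:L b1@15:R b4@16:L]
Beat 13 (R): throw ball3 h=4 -> lands@17:R; in-air after throw: [b2@14:L b1@15:R b4@16:L b3@17:R]
Beat 14 (L): throw ball2 h=7 -> lands@21:R; in-air after throw: [b1@15:R b4@16:L b3@17:R b2@21:R]
Ball 4: thrown@6 h=3 -> first land @9; rethrown@9 h=7 -> second land @16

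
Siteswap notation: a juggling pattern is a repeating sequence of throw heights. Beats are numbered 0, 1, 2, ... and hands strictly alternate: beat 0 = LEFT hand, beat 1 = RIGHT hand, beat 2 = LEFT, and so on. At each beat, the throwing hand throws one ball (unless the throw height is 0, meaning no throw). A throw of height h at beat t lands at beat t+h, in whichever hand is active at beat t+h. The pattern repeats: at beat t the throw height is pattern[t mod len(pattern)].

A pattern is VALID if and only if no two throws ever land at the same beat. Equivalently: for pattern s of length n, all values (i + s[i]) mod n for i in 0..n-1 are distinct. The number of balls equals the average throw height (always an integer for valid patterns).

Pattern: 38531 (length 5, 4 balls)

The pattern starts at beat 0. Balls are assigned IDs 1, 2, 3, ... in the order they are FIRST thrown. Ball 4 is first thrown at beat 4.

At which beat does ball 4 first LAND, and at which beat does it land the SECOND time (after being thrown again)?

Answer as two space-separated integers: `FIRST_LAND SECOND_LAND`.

Answer: 5 8

Derivation:
Beat 0 (L): throw ball1 h=3 -> lands@3:R; in-air after throw: [b1@3:R]
Beat 1 (R): throw ball2 h=8 -> lands@9:R; in-air after throw: [b1@3:R b2@9:R]
Beat 2 (L): throw ball3 h=5 -> lands@7:R; in-air after throw: [b1@3:R b3@7:R b2@9:R]
Beat 3 (R): throw ball1 h=3 -> lands@6:L; in-air after throw: [b1@6:L b3@7:R b2@9:R]
Beat 4 (L): throw ball4 h=1 -> lands@5:R; in-air after throw: [b4@5:R b1@6:L b3@7:R b2@9:R]
Beat 5 (R): throw ball4 h=3 -> lands@8:L; in-air after throw: [b1@6:L b3@7:R b4@8:L b2@9:R]
Beat 6 (L): throw ball1 h=8 -> lands@14:L; in-air after throw: [b3@7:R b4@8:L b2@9:R b1@14:L]
Beat 7 (R): throw ball3 h=5 -> lands@12:L; in-air after throw: [b4@8:L b2@9:R b3@12:L b1@14:L]
Beat 8 (L): throw ball4 h=3 -> lands@11:R; in-air after throw: [b2@9:R b4@11:R b3@12:L b1@14:L]
Ball 4: thrown@4 h=1 -> first land @5; rethrown@5 h=3 -> second land @8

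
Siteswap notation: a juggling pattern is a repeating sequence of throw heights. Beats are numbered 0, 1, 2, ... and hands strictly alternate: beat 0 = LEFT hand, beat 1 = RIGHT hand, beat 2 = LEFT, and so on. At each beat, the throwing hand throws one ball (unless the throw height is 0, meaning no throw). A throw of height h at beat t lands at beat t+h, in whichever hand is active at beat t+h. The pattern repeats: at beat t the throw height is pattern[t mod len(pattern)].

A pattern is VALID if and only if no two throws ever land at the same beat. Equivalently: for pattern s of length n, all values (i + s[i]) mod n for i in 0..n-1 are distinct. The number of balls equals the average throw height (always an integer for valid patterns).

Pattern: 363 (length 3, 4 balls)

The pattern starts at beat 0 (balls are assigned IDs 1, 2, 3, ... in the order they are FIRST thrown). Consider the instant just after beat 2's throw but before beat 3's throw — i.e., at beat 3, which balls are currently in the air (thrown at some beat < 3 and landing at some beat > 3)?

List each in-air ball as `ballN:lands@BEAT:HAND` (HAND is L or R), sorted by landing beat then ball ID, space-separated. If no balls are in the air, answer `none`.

Answer: ball3:lands@5:R ball2:lands@7:R

Derivation:
Beat 0 (L): throw ball1 h=3 -> lands@3:R; in-air after throw: [b1@3:R]
Beat 1 (R): throw ball2 h=6 -> lands@7:R; in-air after throw: [b1@3:R b2@7:R]
Beat 2 (L): throw ball3 h=3 -> lands@5:R; in-air after throw: [b1@3:R b3@5:R b2@7:R]
Beat 3 (R): throw ball1 h=3 -> lands@6:L; in-air after throw: [b3@5:R b1@6:L b2@7:R]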